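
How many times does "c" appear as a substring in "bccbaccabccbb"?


Searching for "c" in "bccbaccabccbb"
Scanning each position:
  Position 0: "b" => no
  Position 1: "c" => MATCH
  Position 2: "c" => MATCH
  Position 3: "b" => no
  Position 4: "a" => no
  Position 5: "c" => MATCH
  Position 6: "c" => MATCH
  Position 7: "a" => no
  Position 8: "b" => no
  Position 9: "c" => MATCH
  Position 10: "c" => MATCH
  Position 11: "b" => no
  Position 12: "b" => no
Total occurrences: 6

6


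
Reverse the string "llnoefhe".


Input: llnoefhe
Reading characters right to left:
  Position 7: 'e'
  Position 6: 'h'
  Position 5: 'f'
  Position 4: 'e'
  Position 3: 'o'
  Position 2: 'n'
  Position 1: 'l'
  Position 0: 'l'
Reversed: ehfeonll

ehfeonll


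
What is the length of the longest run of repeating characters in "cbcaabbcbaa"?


Input: "cbcaabbcbaa"
Scanning for longest run:
  Position 1 ('b'): new char, reset run to 1
  Position 2 ('c'): new char, reset run to 1
  Position 3 ('a'): new char, reset run to 1
  Position 4 ('a'): continues run of 'a', length=2
  Position 5 ('b'): new char, reset run to 1
  Position 6 ('b'): continues run of 'b', length=2
  Position 7 ('c'): new char, reset run to 1
  Position 8 ('b'): new char, reset run to 1
  Position 9 ('a'): new char, reset run to 1
  Position 10 ('a'): continues run of 'a', length=2
Longest run: 'a' with length 2

2


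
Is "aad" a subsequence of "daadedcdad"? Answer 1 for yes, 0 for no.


Check if "aad" is a subsequence of "daadedcdad"
Greedy scan:
  Position 0 ('d'): no match needed
  Position 1 ('a'): matches sub[0] = 'a'
  Position 2 ('a'): matches sub[1] = 'a'
  Position 3 ('d'): matches sub[2] = 'd'
  Position 4 ('e'): no match needed
  Position 5 ('d'): no match needed
  Position 6 ('c'): no match needed
  Position 7 ('d'): no match needed
  Position 8 ('a'): no match needed
  Position 9 ('d'): no match needed
All 3 characters matched => is a subsequence

1


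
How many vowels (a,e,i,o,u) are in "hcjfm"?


Input: hcjfm
Checking each character:
  'h' at position 0: consonant
  'c' at position 1: consonant
  'j' at position 2: consonant
  'f' at position 3: consonant
  'm' at position 4: consonant
Total vowels: 0

0


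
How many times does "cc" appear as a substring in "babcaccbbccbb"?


Searching for "cc" in "babcaccbbccbb"
Scanning each position:
  Position 0: "ba" => no
  Position 1: "ab" => no
  Position 2: "bc" => no
  Position 3: "ca" => no
  Position 4: "ac" => no
  Position 5: "cc" => MATCH
  Position 6: "cb" => no
  Position 7: "bb" => no
  Position 8: "bc" => no
  Position 9: "cc" => MATCH
  Position 10: "cb" => no
  Position 11: "bb" => no
Total occurrences: 2

2


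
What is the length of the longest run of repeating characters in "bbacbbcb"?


Input: "bbacbbcb"
Scanning for longest run:
  Position 1 ('b'): continues run of 'b', length=2
  Position 2 ('a'): new char, reset run to 1
  Position 3 ('c'): new char, reset run to 1
  Position 4 ('b'): new char, reset run to 1
  Position 5 ('b'): continues run of 'b', length=2
  Position 6 ('c'): new char, reset run to 1
  Position 7 ('b'): new char, reset run to 1
Longest run: 'b' with length 2

2


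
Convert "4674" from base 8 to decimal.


Input: "4674" in base 8
Positional expansion:
  Digit '4' (value 4) x 8^3 = 2048
  Digit '6' (value 6) x 8^2 = 384
  Digit '7' (value 7) x 8^1 = 56
  Digit '4' (value 4) x 8^0 = 4
Sum = 2492

2492


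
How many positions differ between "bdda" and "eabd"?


Comparing "bdda" and "eabd" position by position:
  Position 0: 'b' vs 'e' => DIFFER
  Position 1: 'd' vs 'a' => DIFFER
  Position 2: 'd' vs 'b' => DIFFER
  Position 3: 'a' vs 'd' => DIFFER
Positions that differ: 4

4


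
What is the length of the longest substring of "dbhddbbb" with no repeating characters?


Input: "dbhddbbb"
Sliding window (track last position of each char):
  Position 0 ('d'): window [0,0] length 1 -- new best
  Position 1 ('b'): window [0,1] length 2 -- new best
  Position 2 ('h'): window [0,2] length 3 -- new best
  Position 3 ('d'): repeat (last at 0), move window start to 1
  Position 3 ('d'): window [1,3] length 3
  Position 4 ('d'): repeat (last at 3), move window start to 4
  Position 4 ('d'): window [4,4] length 1
  Position 5 ('b'): window [4,5] length 2
  Position 6 ('b'): repeat (last at 5), move window start to 6
  Position 6 ('b'): window [6,6] length 1
  Position 7 ('b'): repeat (last at 6), move window start to 7
  Position 7 ('b'): window [7,7] length 1
Longest substring with no repeats: "dbh" with length 3

3


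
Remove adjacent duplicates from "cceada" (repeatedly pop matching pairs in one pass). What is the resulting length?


Input: cceada
Stack-based adjacent duplicate removal:
  Read 'c': push. Stack: c
  Read 'c': matches stack top 'c' => pop. Stack: (empty)
  Read 'e': push. Stack: e
  Read 'a': push. Stack: ea
  Read 'd': push. Stack: ead
  Read 'a': push. Stack: eada
Final stack: "eada" (length 4)

4


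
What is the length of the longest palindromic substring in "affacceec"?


Input: "affacceec"
Checking substrings for palindromes:
  [0:4] "affa" (len 4) => palindrome
  [5:9] "ceec" (len 4) => palindrome
  [1:3] "ff" (len 2) => palindrome
  [4:6] "cc" (len 2) => palindrome
  [6:8] "ee" (len 2) => palindrome
Longest palindromic substring: "affa" with length 4

4


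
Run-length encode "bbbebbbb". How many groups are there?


Input: bbbebbbb
Scanning for consecutive runs:
  Group 1: 'b' x 3 (positions 0-2)
  Group 2: 'e' x 1 (positions 3-3)
  Group 3: 'b' x 4 (positions 4-7)
Total groups: 3

3


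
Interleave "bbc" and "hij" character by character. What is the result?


Interleaving "bbc" and "hij":
  Position 0: 'b' from first, 'h' from second => "bh"
  Position 1: 'b' from first, 'i' from second => "bi"
  Position 2: 'c' from first, 'j' from second => "cj"
Result: bhbicj

bhbicj


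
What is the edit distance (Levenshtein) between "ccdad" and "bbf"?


Computing edit distance: "ccdad" -> "bbf"
DP table:
           b    b    f
      0    1    2    3
  c   1    1    2    3
  c   2    2    2    3
  d   3    3    3    3
  a   4    4    4    4
  d   5    5    5    5
Edit distance = dp[5][3] = 5

5


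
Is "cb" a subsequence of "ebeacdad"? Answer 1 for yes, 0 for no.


Check if "cb" is a subsequence of "ebeacdad"
Greedy scan:
  Position 0 ('e'): no match needed
  Position 1 ('b'): no match needed
  Position 2 ('e'): no match needed
  Position 3 ('a'): no match needed
  Position 4 ('c'): matches sub[0] = 'c'
  Position 5 ('d'): no match needed
  Position 6 ('a'): no match needed
  Position 7 ('d'): no match needed
Only matched 1/2 characters => not a subsequence

0


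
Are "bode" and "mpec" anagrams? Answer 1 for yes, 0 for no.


Strings: "bode", "mpec"
Sorted first:  bdeo
Sorted second: cemp
Differ at position 0: 'b' vs 'c' => not anagrams

0


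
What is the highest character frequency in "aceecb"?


Input: aceecb
Character counts:
  'a': 1
  'b': 1
  'c': 2
  'e': 2
Maximum frequency: 2

2


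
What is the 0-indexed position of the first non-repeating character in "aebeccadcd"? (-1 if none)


Input: aebeccadcd
Character frequencies:
  'a': 2
  'b': 1
  'c': 3
  'd': 2
  'e': 2
Scanning left to right for freq == 1:
  Position 0 ('a'): freq=2, skip
  Position 1 ('e'): freq=2, skip
  Position 2 ('b'): unique! => answer = 2

2


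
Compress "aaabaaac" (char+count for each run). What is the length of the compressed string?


Input: aaabaaac
Runs:
  'a' x 3 => "a3"
  'b' x 1 => "b1"
  'a' x 3 => "a3"
  'c' x 1 => "c1"
Compressed: "a3b1a3c1"
Compressed length: 8

8


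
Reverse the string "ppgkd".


Input: ppgkd
Reading characters right to left:
  Position 4: 'd'
  Position 3: 'k'
  Position 2: 'g'
  Position 1: 'p'
  Position 0: 'p'
Reversed: dkgpp

dkgpp


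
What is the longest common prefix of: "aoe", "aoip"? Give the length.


Words: aoe, aoip
  Position 0: all 'a' => match
  Position 1: all 'o' => match
  Position 2: ('e', 'i') => mismatch, stop
LCP = "ao" (length 2)

2


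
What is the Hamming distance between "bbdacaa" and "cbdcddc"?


Comparing "bbdacaa" and "cbdcddc" position by position:
  Position 0: 'b' vs 'c' => differ
  Position 1: 'b' vs 'b' => same
  Position 2: 'd' vs 'd' => same
  Position 3: 'a' vs 'c' => differ
  Position 4: 'c' vs 'd' => differ
  Position 5: 'a' vs 'd' => differ
  Position 6: 'a' vs 'c' => differ
Total differences (Hamming distance): 5

5


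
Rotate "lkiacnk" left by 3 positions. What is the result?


Input: "lkiacnk", rotate left by 3
First 3 characters: "lki"
Remaining characters: "acnk"
Concatenate remaining + first: "acnk" + "lki" = "acnklki"

acnklki


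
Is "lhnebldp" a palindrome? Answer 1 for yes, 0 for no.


Input: lhnebldp
Reversed: pdlbenhl
  Compare pos 0 ('l') with pos 7 ('p'): MISMATCH
  Compare pos 1 ('h') with pos 6 ('d'): MISMATCH
  Compare pos 2 ('n') with pos 5 ('l'): MISMATCH
  Compare pos 3 ('e') with pos 4 ('b'): MISMATCH
Result: not a palindrome

0


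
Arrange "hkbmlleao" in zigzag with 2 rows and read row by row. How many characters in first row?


Zigzag "hkbmlleao" into 2 rows:
Placing characters:
  'h' => row 0
  'k' => row 1
  'b' => row 0
  'm' => row 1
  'l' => row 0
  'l' => row 1
  'e' => row 0
  'a' => row 1
  'o' => row 0
Rows:
  Row 0: "hbleo"
  Row 1: "kmla"
First row length: 5

5


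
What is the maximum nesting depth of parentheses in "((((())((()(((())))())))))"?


Input: "((((())((()(((())))())))))"
Tracking depth:
  Position 0 '(': depth becomes 1
  Position 1 '(': depth becomes 2
  Position 2 '(': depth becomes 3
  Position 3 '(': depth becomes 4
  Position 4 '(': depth becomes 5
  Position 5 ')': depth becomes 4
  Position 6 ')': depth becomes 3
  Position 7 '(': depth becomes 4
  Position 8 '(': depth becomes 5
  Position 9 '(': depth becomes 6
  Position 10 ')': depth becomes 5
  Position 11 '(': depth becomes 6
  Position 12 '(': depth becomes 7
  Position 13 '(': depth becomes 8
  Position 14 '(': depth becomes 9
  Position 15 ')': depth becomes 8
  Position 16 ')': depth becomes 7
  Position 17 ')': depth becomes 6
  Position 18 ')': depth becomes 5
  Position 19 '(': depth becomes 6
  Position 20 ')': depth becomes 5
  Position 21 ')': depth becomes 4
  Position 22 ')': depth becomes 3
  Position 23 ')': depth becomes 2
  Position 24 ')': depth becomes 1
  Position 25 ')': depth becomes 0
Maximum depth reached: 9

9


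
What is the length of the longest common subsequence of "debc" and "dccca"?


LCS of "debc" and "dccca"
DP table:
           d    c    c    c    a
      0    0    0    0    0    0
  d   0    1    1    1    1    1
  e   0    1    1    1    1    1
  b   0    1    1    1    1    1
  c   0    1    2    2    2    2
LCS length = dp[4][5] = 2

2


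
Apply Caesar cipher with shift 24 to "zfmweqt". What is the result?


Caesar cipher: shift "zfmweqt" by 24
  'z' (pos 25) + 24 = pos 23 = 'x'
  'f' (pos 5) + 24 = pos 3 = 'd'
  'm' (pos 12) + 24 = pos 10 = 'k'
  'w' (pos 22) + 24 = pos 20 = 'u'
  'e' (pos 4) + 24 = pos 2 = 'c'
  'q' (pos 16) + 24 = pos 14 = 'o'
  't' (pos 19) + 24 = pos 17 = 'r'
Result: xdkucor

xdkucor


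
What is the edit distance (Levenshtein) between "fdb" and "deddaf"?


Computing edit distance: "fdb" -> "deddaf"
DP table:
           d    e    d    d    a    f
      0    1    2    3    4    5    6
  f   1    1    2    3    4    5    5
  d   2    1    2    2    3    4    5
  b   3    2    2    3    3    4    5
Edit distance = dp[3][6] = 5

5


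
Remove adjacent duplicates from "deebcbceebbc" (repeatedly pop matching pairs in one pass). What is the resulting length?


Input: deebcbceebbc
Stack-based adjacent duplicate removal:
  Read 'd': push. Stack: d
  Read 'e': push. Stack: de
  Read 'e': matches stack top 'e' => pop. Stack: d
  Read 'b': push. Stack: db
  Read 'c': push. Stack: dbc
  Read 'b': push. Stack: dbcb
  Read 'c': push. Stack: dbcbc
  Read 'e': push. Stack: dbcbce
  Read 'e': matches stack top 'e' => pop. Stack: dbcbc
  Read 'b': push. Stack: dbcbcb
  Read 'b': matches stack top 'b' => pop. Stack: dbcbc
  Read 'c': matches stack top 'c' => pop. Stack: dbcb
Final stack: "dbcb" (length 4)

4


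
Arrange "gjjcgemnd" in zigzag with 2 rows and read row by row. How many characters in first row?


Zigzag "gjjcgemnd" into 2 rows:
Placing characters:
  'g' => row 0
  'j' => row 1
  'j' => row 0
  'c' => row 1
  'g' => row 0
  'e' => row 1
  'm' => row 0
  'n' => row 1
  'd' => row 0
Rows:
  Row 0: "gjgmd"
  Row 1: "jcen"
First row length: 5

5


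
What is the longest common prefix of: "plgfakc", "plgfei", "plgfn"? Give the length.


Words: plgfakc, plgfei, plgfn
  Position 0: all 'p' => match
  Position 1: all 'l' => match
  Position 2: all 'g' => match
  Position 3: all 'f' => match
  Position 4: ('a', 'e', 'n') => mismatch, stop
LCP = "plgf" (length 4)

4


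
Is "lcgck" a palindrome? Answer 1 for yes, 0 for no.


Input: lcgck
Reversed: kcgcl
  Compare pos 0 ('l') with pos 4 ('k'): MISMATCH
  Compare pos 1 ('c') with pos 3 ('c'): match
Result: not a palindrome

0


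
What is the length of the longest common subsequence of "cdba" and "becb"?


LCS of "cdba" and "becb"
DP table:
           b    e    c    b
      0    0    0    0    0
  c   0    0    0    1    1
  d   0    0    0    1    1
  b   0    1    1    1    2
  a   0    1    1    1    2
LCS length = dp[4][4] = 2

2


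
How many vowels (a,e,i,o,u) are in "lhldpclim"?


Input: lhldpclim
Checking each character:
  'l' at position 0: consonant
  'h' at position 1: consonant
  'l' at position 2: consonant
  'd' at position 3: consonant
  'p' at position 4: consonant
  'c' at position 5: consonant
  'l' at position 6: consonant
  'i' at position 7: vowel (running total: 1)
  'm' at position 8: consonant
Total vowels: 1

1


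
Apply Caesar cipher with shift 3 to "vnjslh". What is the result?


Caesar cipher: shift "vnjslh" by 3
  'v' (pos 21) + 3 = pos 24 = 'y'
  'n' (pos 13) + 3 = pos 16 = 'q'
  'j' (pos 9) + 3 = pos 12 = 'm'
  's' (pos 18) + 3 = pos 21 = 'v'
  'l' (pos 11) + 3 = pos 14 = 'o'
  'h' (pos 7) + 3 = pos 10 = 'k'
Result: yqmvok

yqmvok


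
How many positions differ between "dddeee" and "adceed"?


Comparing "dddeee" and "adceed" position by position:
  Position 0: 'd' vs 'a' => DIFFER
  Position 1: 'd' vs 'd' => same
  Position 2: 'd' vs 'c' => DIFFER
  Position 3: 'e' vs 'e' => same
  Position 4: 'e' vs 'e' => same
  Position 5: 'e' vs 'd' => DIFFER
Positions that differ: 3

3


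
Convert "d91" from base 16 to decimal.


Input: "d91" in base 16
Positional expansion:
  Digit 'd' (value 13) x 16^2 = 3328
  Digit '9' (value 9) x 16^1 = 144
  Digit '1' (value 1) x 16^0 = 1
Sum = 3473

3473


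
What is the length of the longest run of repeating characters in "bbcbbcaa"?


Input: "bbcbbcaa"
Scanning for longest run:
  Position 1 ('b'): continues run of 'b', length=2
  Position 2 ('c'): new char, reset run to 1
  Position 3 ('b'): new char, reset run to 1
  Position 4 ('b'): continues run of 'b', length=2
  Position 5 ('c'): new char, reset run to 1
  Position 6 ('a'): new char, reset run to 1
  Position 7 ('a'): continues run of 'a', length=2
Longest run: 'b' with length 2

2


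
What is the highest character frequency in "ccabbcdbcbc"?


Input: ccabbcdbcbc
Character counts:
  'a': 1
  'b': 4
  'c': 5
  'd': 1
Maximum frequency: 5

5


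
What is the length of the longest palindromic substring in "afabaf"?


Input: "afabaf"
Checking substrings for palindromes:
  [1:6] "fabaf" (len 5) => palindrome
  [0:3] "afa" (len 3) => palindrome
  [2:5] "aba" (len 3) => palindrome
Longest palindromic substring: "fabaf" with length 5

5


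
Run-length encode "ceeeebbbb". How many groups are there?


Input: ceeeebbbb
Scanning for consecutive runs:
  Group 1: 'c' x 1 (positions 0-0)
  Group 2: 'e' x 4 (positions 1-4)
  Group 3: 'b' x 4 (positions 5-8)
Total groups: 3

3


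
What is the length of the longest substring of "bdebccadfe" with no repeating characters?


Input: "bdebccadfe"
Sliding window (track last position of each char):
  Position 0 ('b'): window [0,0] length 1 -- new best
  Position 1 ('d'): window [0,1] length 2 -- new best
  Position 2 ('e'): window [0,2] length 3 -- new best
  Position 3 ('b'): repeat (last at 0), move window start to 1
  Position 3 ('b'): window [1,3] length 3
  Position 4 ('c'): window [1,4] length 4 -- new best
  Position 5 ('c'): repeat (last at 4), move window start to 5
  Position 5 ('c'): window [5,5] length 1
  Position 6 ('a'): window [5,6] length 2
  Position 7 ('d'): window [5,7] length 3
  Position 8 ('f'): window [5,8] length 4
  Position 9 ('e'): window [5,9] length 5 -- new best
Longest substring with no repeats: "cadfe" with length 5

5


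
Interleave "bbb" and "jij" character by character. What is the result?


Interleaving "bbb" and "jij":
  Position 0: 'b' from first, 'j' from second => "bj"
  Position 1: 'b' from first, 'i' from second => "bi"
  Position 2: 'b' from first, 'j' from second => "bj"
Result: bjbibj

bjbibj


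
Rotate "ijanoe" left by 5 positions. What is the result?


Input: "ijanoe", rotate left by 5
First 5 characters: "ijano"
Remaining characters: "e"
Concatenate remaining + first: "e" + "ijano" = "eijano"

eijano


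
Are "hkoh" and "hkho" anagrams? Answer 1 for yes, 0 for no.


Strings: "hkoh", "hkho"
Sorted first:  hhko
Sorted second: hhko
Sorted forms match => anagrams

1


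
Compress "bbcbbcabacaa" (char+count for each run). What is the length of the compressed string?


Input: bbcbbcabacaa
Runs:
  'b' x 2 => "b2"
  'c' x 1 => "c1"
  'b' x 2 => "b2"
  'c' x 1 => "c1"
  'a' x 1 => "a1"
  'b' x 1 => "b1"
  'a' x 1 => "a1"
  'c' x 1 => "c1"
  'a' x 2 => "a2"
Compressed: "b2c1b2c1a1b1a1c1a2"
Compressed length: 18

18


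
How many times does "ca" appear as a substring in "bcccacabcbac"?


Searching for "ca" in "bcccacabcbac"
Scanning each position:
  Position 0: "bc" => no
  Position 1: "cc" => no
  Position 2: "cc" => no
  Position 3: "ca" => MATCH
  Position 4: "ac" => no
  Position 5: "ca" => MATCH
  Position 6: "ab" => no
  Position 7: "bc" => no
  Position 8: "cb" => no
  Position 9: "ba" => no
  Position 10: "ac" => no
Total occurrences: 2

2


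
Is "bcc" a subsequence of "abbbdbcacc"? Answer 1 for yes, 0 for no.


Check if "bcc" is a subsequence of "abbbdbcacc"
Greedy scan:
  Position 0 ('a'): no match needed
  Position 1 ('b'): matches sub[0] = 'b'
  Position 2 ('b'): no match needed
  Position 3 ('b'): no match needed
  Position 4 ('d'): no match needed
  Position 5 ('b'): no match needed
  Position 6 ('c'): matches sub[1] = 'c'
  Position 7 ('a'): no match needed
  Position 8 ('c'): matches sub[2] = 'c'
  Position 9 ('c'): no match needed
All 3 characters matched => is a subsequence

1


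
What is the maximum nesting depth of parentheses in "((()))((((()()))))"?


Input: "((()))((((()()))))"
Tracking depth:
  Position 0 '(': depth becomes 1
  Position 1 '(': depth becomes 2
  Position 2 '(': depth becomes 3
  Position 3 ')': depth becomes 2
  Position 4 ')': depth becomes 1
  Position 5 ')': depth becomes 0
  Position 6 '(': depth becomes 1
  Position 7 '(': depth becomes 2
  Position 8 '(': depth becomes 3
  Position 9 '(': depth becomes 4
  Position 10 '(': depth becomes 5
  Position 11 ')': depth becomes 4
  Position 12 '(': depth becomes 5
  Position 13 ')': depth becomes 4
  Position 14 ')': depth becomes 3
  Position 15 ')': depth becomes 2
  Position 16 ')': depth becomes 1
  Position 17 ')': depth becomes 0
Maximum depth reached: 5

5


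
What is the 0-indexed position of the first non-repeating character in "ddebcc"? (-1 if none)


Input: ddebcc
Character frequencies:
  'b': 1
  'c': 2
  'd': 2
  'e': 1
Scanning left to right for freq == 1:
  Position 0 ('d'): freq=2, skip
  Position 1 ('d'): freq=2, skip
  Position 2 ('e'): unique! => answer = 2

2


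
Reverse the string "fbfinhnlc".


Input: fbfinhnlc
Reading characters right to left:
  Position 8: 'c'
  Position 7: 'l'
  Position 6: 'n'
  Position 5: 'h'
  Position 4: 'n'
  Position 3: 'i'
  Position 2: 'f'
  Position 1: 'b'
  Position 0: 'f'
Reversed: clnhnifbf

clnhnifbf


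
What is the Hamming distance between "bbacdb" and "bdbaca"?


Comparing "bbacdb" and "bdbaca" position by position:
  Position 0: 'b' vs 'b' => same
  Position 1: 'b' vs 'd' => differ
  Position 2: 'a' vs 'b' => differ
  Position 3: 'c' vs 'a' => differ
  Position 4: 'd' vs 'c' => differ
  Position 5: 'b' vs 'a' => differ
Total differences (Hamming distance): 5

5


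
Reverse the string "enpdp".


Input: enpdp
Reading characters right to left:
  Position 4: 'p'
  Position 3: 'd'
  Position 2: 'p'
  Position 1: 'n'
  Position 0: 'e'
Reversed: pdpne

pdpne


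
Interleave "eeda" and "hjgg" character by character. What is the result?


Interleaving "eeda" and "hjgg":
  Position 0: 'e' from first, 'h' from second => "eh"
  Position 1: 'e' from first, 'j' from second => "ej"
  Position 2: 'd' from first, 'g' from second => "dg"
  Position 3: 'a' from first, 'g' from second => "ag"
Result: ehejdgag

ehejdgag


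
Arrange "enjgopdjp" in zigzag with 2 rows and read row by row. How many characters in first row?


Zigzag "enjgopdjp" into 2 rows:
Placing characters:
  'e' => row 0
  'n' => row 1
  'j' => row 0
  'g' => row 1
  'o' => row 0
  'p' => row 1
  'd' => row 0
  'j' => row 1
  'p' => row 0
Rows:
  Row 0: "ejodp"
  Row 1: "ngpj"
First row length: 5

5


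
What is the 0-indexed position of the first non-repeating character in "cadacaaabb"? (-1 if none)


Input: cadacaaabb
Character frequencies:
  'a': 5
  'b': 2
  'c': 2
  'd': 1
Scanning left to right for freq == 1:
  Position 0 ('c'): freq=2, skip
  Position 1 ('a'): freq=5, skip
  Position 2 ('d'): unique! => answer = 2

2


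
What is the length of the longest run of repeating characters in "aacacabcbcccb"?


Input: "aacacabcbcccb"
Scanning for longest run:
  Position 1 ('a'): continues run of 'a', length=2
  Position 2 ('c'): new char, reset run to 1
  Position 3 ('a'): new char, reset run to 1
  Position 4 ('c'): new char, reset run to 1
  Position 5 ('a'): new char, reset run to 1
  Position 6 ('b'): new char, reset run to 1
  Position 7 ('c'): new char, reset run to 1
  Position 8 ('b'): new char, reset run to 1
  Position 9 ('c'): new char, reset run to 1
  Position 10 ('c'): continues run of 'c', length=2
  Position 11 ('c'): continues run of 'c', length=3
  Position 12 ('b'): new char, reset run to 1
Longest run: 'c' with length 3

3


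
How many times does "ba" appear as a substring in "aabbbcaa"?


Searching for "ba" in "aabbbcaa"
Scanning each position:
  Position 0: "aa" => no
  Position 1: "ab" => no
  Position 2: "bb" => no
  Position 3: "bb" => no
  Position 4: "bc" => no
  Position 5: "ca" => no
  Position 6: "aa" => no
Total occurrences: 0

0


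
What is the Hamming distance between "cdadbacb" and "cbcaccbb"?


Comparing "cdadbacb" and "cbcaccbb" position by position:
  Position 0: 'c' vs 'c' => same
  Position 1: 'd' vs 'b' => differ
  Position 2: 'a' vs 'c' => differ
  Position 3: 'd' vs 'a' => differ
  Position 4: 'b' vs 'c' => differ
  Position 5: 'a' vs 'c' => differ
  Position 6: 'c' vs 'b' => differ
  Position 7: 'b' vs 'b' => same
Total differences (Hamming distance): 6

6


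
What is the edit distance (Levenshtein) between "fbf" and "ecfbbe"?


Computing edit distance: "fbf" -> "ecfbbe"
DP table:
           e    c    f    b    b    e
      0    1    2    3    4    5    6
  f   1    1    2    2    3    4    5
  b   2    2    2    3    2    3    4
  f   3    3    3    2    3    3    4
Edit distance = dp[3][6] = 4

4


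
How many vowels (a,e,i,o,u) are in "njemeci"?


Input: njemeci
Checking each character:
  'n' at position 0: consonant
  'j' at position 1: consonant
  'e' at position 2: vowel (running total: 1)
  'm' at position 3: consonant
  'e' at position 4: vowel (running total: 2)
  'c' at position 5: consonant
  'i' at position 6: vowel (running total: 3)
Total vowels: 3

3


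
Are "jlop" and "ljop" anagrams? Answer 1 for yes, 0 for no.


Strings: "jlop", "ljop"
Sorted first:  jlop
Sorted second: jlop
Sorted forms match => anagrams

1


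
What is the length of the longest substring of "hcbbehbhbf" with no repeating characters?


Input: "hcbbehbhbf"
Sliding window (track last position of each char):
  Position 0 ('h'): window [0,0] length 1 -- new best
  Position 1 ('c'): window [0,1] length 2 -- new best
  Position 2 ('b'): window [0,2] length 3 -- new best
  Position 3 ('b'): repeat (last at 2), move window start to 3
  Position 3 ('b'): window [3,3] length 1
  Position 4 ('e'): window [3,4] length 2
  Position 5 ('h'): window [3,5] length 3
  Position 6 ('b'): repeat (last at 3), move window start to 4
  Position 6 ('b'): window [4,6] length 3
  Position 7 ('h'): repeat (last at 5), move window start to 6
  Position 7 ('h'): window [6,7] length 2
  Position 8 ('b'): repeat (last at 6), move window start to 7
  Position 8 ('b'): window [7,8] length 2
  Position 9 ('f'): window [7,9] length 3
Longest substring with no repeats: "hcb" with length 3

3


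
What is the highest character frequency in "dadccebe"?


Input: dadccebe
Character counts:
  'a': 1
  'b': 1
  'c': 2
  'd': 2
  'e': 2
Maximum frequency: 2

2


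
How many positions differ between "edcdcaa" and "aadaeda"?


Comparing "edcdcaa" and "aadaeda" position by position:
  Position 0: 'e' vs 'a' => DIFFER
  Position 1: 'd' vs 'a' => DIFFER
  Position 2: 'c' vs 'd' => DIFFER
  Position 3: 'd' vs 'a' => DIFFER
  Position 4: 'c' vs 'e' => DIFFER
  Position 5: 'a' vs 'd' => DIFFER
  Position 6: 'a' vs 'a' => same
Positions that differ: 6

6


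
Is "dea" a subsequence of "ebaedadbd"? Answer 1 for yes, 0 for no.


Check if "dea" is a subsequence of "ebaedadbd"
Greedy scan:
  Position 0 ('e'): no match needed
  Position 1 ('b'): no match needed
  Position 2 ('a'): no match needed
  Position 3 ('e'): no match needed
  Position 4 ('d'): matches sub[0] = 'd'
  Position 5 ('a'): no match needed
  Position 6 ('d'): no match needed
  Position 7 ('b'): no match needed
  Position 8 ('d'): no match needed
Only matched 1/3 characters => not a subsequence

0


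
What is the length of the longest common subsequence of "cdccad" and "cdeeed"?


LCS of "cdccad" and "cdeeed"
DP table:
           c    d    e    e    e    d
      0    0    0    0    0    0    0
  c   0    1    1    1    1    1    1
  d   0    1    2    2    2    2    2
  c   0    1    2    2    2    2    2
  c   0    1    2    2    2    2    2
  a   0    1    2    2    2    2    2
  d   0    1    2    2    2    2    3
LCS length = dp[6][6] = 3

3


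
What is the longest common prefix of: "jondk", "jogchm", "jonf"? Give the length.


Words: jondk, jogchm, jonf
  Position 0: all 'j' => match
  Position 1: all 'o' => match
  Position 2: ('n', 'g', 'n') => mismatch, stop
LCP = "jo" (length 2)

2


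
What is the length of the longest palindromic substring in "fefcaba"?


Input: "fefcaba"
Checking substrings for palindromes:
  [0:3] "fef" (len 3) => palindrome
  [4:7] "aba" (len 3) => palindrome
Longest palindromic substring: "fef" with length 3

3


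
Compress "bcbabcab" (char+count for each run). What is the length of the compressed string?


Input: bcbabcab
Runs:
  'b' x 1 => "b1"
  'c' x 1 => "c1"
  'b' x 1 => "b1"
  'a' x 1 => "a1"
  'b' x 1 => "b1"
  'c' x 1 => "c1"
  'a' x 1 => "a1"
  'b' x 1 => "b1"
Compressed: "b1c1b1a1b1c1a1b1"
Compressed length: 16

16


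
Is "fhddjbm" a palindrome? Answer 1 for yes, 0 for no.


Input: fhddjbm
Reversed: mbjddhf
  Compare pos 0 ('f') with pos 6 ('m'): MISMATCH
  Compare pos 1 ('h') with pos 5 ('b'): MISMATCH
  Compare pos 2 ('d') with pos 4 ('j'): MISMATCH
Result: not a palindrome

0


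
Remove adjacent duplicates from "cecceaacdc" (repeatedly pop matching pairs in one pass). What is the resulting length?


Input: cecceaacdc
Stack-based adjacent duplicate removal:
  Read 'c': push. Stack: c
  Read 'e': push. Stack: ce
  Read 'c': push. Stack: cec
  Read 'c': matches stack top 'c' => pop. Stack: ce
  Read 'e': matches stack top 'e' => pop. Stack: c
  Read 'a': push. Stack: ca
  Read 'a': matches stack top 'a' => pop. Stack: c
  Read 'c': matches stack top 'c' => pop. Stack: (empty)
  Read 'd': push. Stack: d
  Read 'c': push. Stack: dc
Final stack: "dc" (length 2)

2


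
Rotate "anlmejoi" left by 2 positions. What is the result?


Input: "anlmejoi", rotate left by 2
First 2 characters: "an"
Remaining characters: "lmejoi"
Concatenate remaining + first: "lmejoi" + "an" = "lmejoian"

lmejoian


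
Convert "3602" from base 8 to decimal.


Input: "3602" in base 8
Positional expansion:
  Digit '3' (value 3) x 8^3 = 1536
  Digit '6' (value 6) x 8^2 = 384
  Digit '0' (value 0) x 8^1 = 0
  Digit '2' (value 2) x 8^0 = 2
Sum = 1922

1922


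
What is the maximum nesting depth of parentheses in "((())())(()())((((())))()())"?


Input: "((())())(()())((((())))()())"
Tracking depth:
  Position 0 '(': depth becomes 1
  Position 1 '(': depth becomes 2
  Position 2 '(': depth becomes 3
  Position 3 ')': depth becomes 2
  Position 4 ')': depth becomes 1
  Position 5 '(': depth becomes 2
  Position 6 ')': depth becomes 1
  Position 7 ')': depth becomes 0
  Position 8 '(': depth becomes 1
  Position 9 '(': depth becomes 2
  Position 10 ')': depth becomes 1
  Position 11 '(': depth becomes 2
  Position 12 ')': depth becomes 1
  Position 13 ')': depth becomes 0
  Position 14 '(': depth becomes 1
  Position 15 '(': depth becomes 2
  Position 16 '(': depth becomes 3
  Position 17 '(': depth becomes 4
  Position 18 '(': depth becomes 5
  Position 19 ')': depth becomes 4
  Position 20 ')': depth becomes 3
  Position 21 ')': depth becomes 2
  Position 22 ')': depth becomes 1
  Position 23 '(': depth becomes 2
  Position 24 ')': depth becomes 1
  Position 25 '(': depth becomes 2
  Position 26 ')': depth becomes 1
  Position 27 ')': depth becomes 0
Maximum depth reached: 5

5


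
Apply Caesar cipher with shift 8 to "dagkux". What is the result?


Caesar cipher: shift "dagkux" by 8
  'd' (pos 3) + 8 = pos 11 = 'l'
  'a' (pos 0) + 8 = pos 8 = 'i'
  'g' (pos 6) + 8 = pos 14 = 'o'
  'k' (pos 10) + 8 = pos 18 = 's'
  'u' (pos 20) + 8 = pos 2 = 'c'
  'x' (pos 23) + 8 = pos 5 = 'f'
Result: lioscf

lioscf


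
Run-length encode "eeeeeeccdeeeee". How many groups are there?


Input: eeeeeeccdeeeee
Scanning for consecutive runs:
  Group 1: 'e' x 6 (positions 0-5)
  Group 2: 'c' x 2 (positions 6-7)
  Group 3: 'd' x 1 (positions 8-8)
  Group 4: 'e' x 5 (positions 9-13)
Total groups: 4

4


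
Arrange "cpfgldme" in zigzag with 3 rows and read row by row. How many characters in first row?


Zigzag "cpfgldme" into 3 rows:
Placing characters:
  'c' => row 0
  'p' => row 1
  'f' => row 2
  'g' => row 1
  'l' => row 0
  'd' => row 1
  'm' => row 2
  'e' => row 1
Rows:
  Row 0: "cl"
  Row 1: "pgde"
  Row 2: "fm"
First row length: 2

2


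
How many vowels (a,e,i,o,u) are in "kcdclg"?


Input: kcdclg
Checking each character:
  'k' at position 0: consonant
  'c' at position 1: consonant
  'd' at position 2: consonant
  'c' at position 3: consonant
  'l' at position 4: consonant
  'g' at position 5: consonant
Total vowels: 0

0


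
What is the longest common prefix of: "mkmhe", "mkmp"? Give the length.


Words: mkmhe, mkmp
  Position 0: all 'm' => match
  Position 1: all 'k' => match
  Position 2: all 'm' => match
  Position 3: ('h', 'p') => mismatch, stop
LCP = "mkm" (length 3)

3


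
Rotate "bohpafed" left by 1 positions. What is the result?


Input: "bohpafed", rotate left by 1
First 1 characters: "b"
Remaining characters: "ohpafed"
Concatenate remaining + first: "ohpafed" + "b" = "ohpafedb"

ohpafedb


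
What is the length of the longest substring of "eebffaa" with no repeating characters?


Input: "eebffaa"
Sliding window (track last position of each char):
  Position 0 ('e'): window [0,0] length 1 -- new best
  Position 1 ('e'): repeat (last at 0), move window start to 1
  Position 1 ('e'): window [1,1] length 1
  Position 2 ('b'): window [1,2] length 2 -- new best
  Position 3 ('f'): window [1,3] length 3 -- new best
  Position 4 ('f'): repeat (last at 3), move window start to 4
  Position 4 ('f'): window [4,4] length 1
  Position 5 ('a'): window [4,5] length 2
  Position 6 ('a'): repeat (last at 5), move window start to 6
  Position 6 ('a'): window [6,6] length 1
Longest substring with no repeats: "ebf" with length 3

3


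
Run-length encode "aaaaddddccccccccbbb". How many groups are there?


Input: aaaaddddccccccccbbb
Scanning for consecutive runs:
  Group 1: 'a' x 4 (positions 0-3)
  Group 2: 'd' x 4 (positions 4-7)
  Group 3: 'c' x 8 (positions 8-15)
  Group 4: 'b' x 3 (positions 16-18)
Total groups: 4

4


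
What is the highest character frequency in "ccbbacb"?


Input: ccbbacb
Character counts:
  'a': 1
  'b': 3
  'c': 3
Maximum frequency: 3

3


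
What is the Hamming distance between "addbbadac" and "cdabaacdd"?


Comparing "addbbadac" and "cdabaacdd" position by position:
  Position 0: 'a' vs 'c' => differ
  Position 1: 'd' vs 'd' => same
  Position 2: 'd' vs 'a' => differ
  Position 3: 'b' vs 'b' => same
  Position 4: 'b' vs 'a' => differ
  Position 5: 'a' vs 'a' => same
  Position 6: 'd' vs 'c' => differ
  Position 7: 'a' vs 'd' => differ
  Position 8: 'c' vs 'd' => differ
Total differences (Hamming distance): 6

6


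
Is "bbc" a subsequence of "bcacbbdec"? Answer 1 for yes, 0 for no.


Check if "bbc" is a subsequence of "bcacbbdec"
Greedy scan:
  Position 0 ('b'): matches sub[0] = 'b'
  Position 1 ('c'): no match needed
  Position 2 ('a'): no match needed
  Position 3 ('c'): no match needed
  Position 4 ('b'): matches sub[1] = 'b'
  Position 5 ('b'): no match needed
  Position 6 ('d'): no match needed
  Position 7 ('e'): no match needed
  Position 8 ('c'): matches sub[2] = 'c'
All 3 characters matched => is a subsequence

1


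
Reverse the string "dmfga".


Input: dmfga
Reading characters right to left:
  Position 4: 'a'
  Position 3: 'g'
  Position 2: 'f'
  Position 1: 'm'
  Position 0: 'd'
Reversed: agfmd

agfmd


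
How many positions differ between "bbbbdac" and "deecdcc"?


Comparing "bbbbdac" and "deecdcc" position by position:
  Position 0: 'b' vs 'd' => DIFFER
  Position 1: 'b' vs 'e' => DIFFER
  Position 2: 'b' vs 'e' => DIFFER
  Position 3: 'b' vs 'c' => DIFFER
  Position 4: 'd' vs 'd' => same
  Position 5: 'a' vs 'c' => DIFFER
  Position 6: 'c' vs 'c' => same
Positions that differ: 5

5


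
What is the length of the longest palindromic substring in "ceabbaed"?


Input: "ceabbaed"
Checking substrings for palindromes:
  [1:7] "eabbae" (len 6) => palindrome
  [2:6] "abba" (len 4) => palindrome
  [3:5] "bb" (len 2) => palindrome
Longest palindromic substring: "eabbae" with length 6

6


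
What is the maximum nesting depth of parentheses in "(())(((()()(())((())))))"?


Input: "(())(((()()(())((())))))"
Tracking depth:
  Position 0 '(': depth becomes 1
  Position 1 '(': depth becomes 2
  Position 2 ')': depth becomes 1
  Position 3 ')': depth becomes 0
  Position 4 '(': depth becomes 1
  Position 5 '(': depth becomes 2
  Position 6 '(': depth becomes 3
  Position 7 '(': depth becomes 4
  Position 8 ')': depth becomes 3
  Position 9 '(': depth becomes 4
  Position 10 ')': depth becomes 3
  Position 11 '(': depth becomes 4
  Position 12 '(': depth becomes 5
  Position 13 ')': depth becomes 4
  Position 14 ')': depth becomes 3
  Position 15 '(': depth becomes 4
  Position 16 '(': depth becomes 5
  Position 17 '(': depth becomes 6
  Position 18 ')': depth becomes 5
  Position 19 ')': depth becomes 4
  Position 20 ')': depth becomes 3
  Position 21 ')': depth becomes 2
  Position 22 ')': depth becomes 1
  Position 23 ')': depth becomes 0
Maximum depth reached: 6

6


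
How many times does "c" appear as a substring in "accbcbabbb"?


Searching for "c" in "accbcbabbb"
Scanning each position:
  Position 0: "a" => no
  Position 1: "c" => MATCH
  Position 2: "c" => MATCH
  Position 3: "b" => no
  Position 4: "c" => MATCH
  Position 5: "b" => no
  Position 6: "a" => no
  Position 7: "b" => no
  Position 8: "b" => no
  Position 9: "b" => no
Total occurrences: 3

3


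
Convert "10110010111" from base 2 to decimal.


Input: "10110010111" in base 2
Positional expansion:
  Digit '1' (value 1) x 2^10 = 1024
  Digit '0' (value 0) x 2^9 = 0
  Digit '1' (value 1) x 2^8 = 256
  Digit '1' (value 1) x 2^7 = 128
  Digit '0' (value 0) x 2^6 = 0
  Digit '0' (value 0) x 2^5 = 0
  Digit '1' (value 1) x 2^4 = 16
  Digit '0' (value 0) x 2^3 = 0
  Digit '1' (value 1) x 2^2 = 4
  Digit '1' (value 1) x 2^1 = 2
  Digit '1' (value 1) x 2^0 = 1
Sum = 1431

1431


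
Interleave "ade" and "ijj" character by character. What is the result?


Interleaving "ade" and "ijj":
  Position 0: 'a' from first, 'i' from second => "ai"
  Position 1: 'd' from first, 'j' from second => "dj"
  Position 2: 'e' from first, 'j' from second => "ej"
Result: aidjej

aidjej


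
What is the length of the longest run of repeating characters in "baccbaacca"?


Input: "baccbaacca"
Scanning for longest run:
  Position 1 ('a'): new char, reset run to 1
  Position 2 ('c'): new char, reset run to 1
  Position 3 ('c'): continues run of 'c', length=2
  Position 4 ('b'): new char, reset run to 1
  Position 5 ('a'): new char, reset run to 1
  Position 6 ('a'): continues run of 'a', length=2
  Position 7 ('c'): new char, reset run to 1
  Position 8 ('c'): continues run of 'c', length=2
  Position 9 ('a'): new char, reset run to 1
Longest run: 'c' with length 2

2


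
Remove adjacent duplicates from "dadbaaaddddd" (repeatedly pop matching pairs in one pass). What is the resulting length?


Input: dadbaaaddddd
Stack-based adjacent duplicate removal:
  Read 'd': push. Stack: d
  Read 'a': push. Stack: da
  Read 'd': push. Stack: dad
  Read 'b': push. Stack: dadb
  Read 'a': push. Stack: dadba
  Read 'a': matches stack top 'a' => pop. Stack: dadb
  Read 'a': push. Stack: dadba
  Read 'd': push. Stack: dadbad
  Read 'd': matches stack top 'd' => pop. Stack: dadba
  Read 'd': push. Stack: dadbad
  Read 'd': matches stack top 'd' => pop. Stack: dadba
  Read 'd': push. Stack: dadbad
Final stack: "dadbad" (length 6)

6


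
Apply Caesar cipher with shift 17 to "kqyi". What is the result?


Caesar cipher: shift "kqyi" by 17
  'k' (pos 10) + 17 = pos 1 = 'b'
  'q' (pos 16) + 17 = pos 7 = 'h'
  'y' (pos 24) + 17 = pos 15 = 'p'
  'i' (pos 8) + 17 = pos 25 = 'z'
Result: bhpz

bhpz


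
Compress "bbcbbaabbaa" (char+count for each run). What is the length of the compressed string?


Input: bbcbbaabbaa
Runs:
  'b' x 2 => "b2"
  'c' x 1 => "c1"
  'b' x 2 => "b2"
  'a' x 2 => "a2"
  'b' x 2 => "b2"
  'a' x 2 => "a2"
Compressed: "b2c1b2a2b2a2"
Compressed length: 12

12


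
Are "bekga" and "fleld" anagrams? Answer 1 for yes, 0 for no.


Strings: "bekga", "fleld"
Sorted first:  abegk
Sorted second: defll
Differ at position 0: 'a' vs 'd' => not anagrams

0


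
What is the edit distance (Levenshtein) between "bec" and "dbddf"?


Computing edit distance: "bec" -> "dbddf"
DP table:
           d    b    d    d    f
      0    1    2    3    4    5
  b   1    1    1    2    3    4
  e   2    2    2    2    3    4
  c   3    3    3    3    3    4
Edit distance = dp[3][5] = 4

4


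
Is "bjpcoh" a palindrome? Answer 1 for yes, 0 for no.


Input: bjpcoh
Reversed: hocpjb
  Compare pos 0 ('b') with pos 5 ('h'): MISMATCH
  Compare pos 1 ('j') with pos 4 ('o'): MISMATCH
  Compare pos 2 ('p') with pos 3 ('c'): MISMATCH
Result: not a palindrome

0


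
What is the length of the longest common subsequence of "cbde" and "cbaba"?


LCS of "cbde" and "cbaba"
DP table:
           c    b    a    b    a
      0    0    0    0    0    0
  c   0    1    1    1    1    1
  b   0    1    2    2    2    2
  d   0    1    2    2    2    2
  e   0    1    2    2    2    2
LCS length = dp[4][5] = 2

2
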